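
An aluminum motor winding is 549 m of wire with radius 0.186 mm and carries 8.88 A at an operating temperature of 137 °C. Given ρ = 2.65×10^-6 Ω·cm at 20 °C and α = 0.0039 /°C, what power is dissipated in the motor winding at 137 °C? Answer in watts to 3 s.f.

ρ = 2.65×10^-6 Ω·cm = 2.65×10^-8 Ω·m
A = πr² = π(1.8600e-04 m)² = 1.087e-07 m²
R₍20₎ = ρL/A = (2.65×10^-8)(549)/(1.087e-07) = 133.9 Ω
R₍137₎ = R₍20₎(1 + αΔT) = 133.9 × (1 + 0.0039×117) = 194.9 Ω
P = I²R = (8.88)² × 194.9 = 15400 W

15400 W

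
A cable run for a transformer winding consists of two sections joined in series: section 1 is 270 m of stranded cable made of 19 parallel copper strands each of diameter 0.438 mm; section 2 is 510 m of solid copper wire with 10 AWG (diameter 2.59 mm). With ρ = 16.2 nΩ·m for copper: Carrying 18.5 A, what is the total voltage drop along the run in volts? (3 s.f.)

57.3 V

ρ = 16.2 nΩ·m = 1.62×10^-8 Ω·m
Section 1: A_strand = π(2.1900e-04)² = 1.507e-07 m²; R₁ = ρL/(N·A_s) = (1.62×10^-8)(270)/(19×1.507e-07) = 1.528 Ω
Section 2: A = π(2.59/2 mm)² = π(1.2950e-03 m)² = 5.269e-06 m²
R₂ = (1.62×10^-8)(510)/(5.269e-06) = 1.568 Ω
R = R₁ + R₂ = 3.096 Ω
V = IR = 18.5 × 3.096 = 57.3 V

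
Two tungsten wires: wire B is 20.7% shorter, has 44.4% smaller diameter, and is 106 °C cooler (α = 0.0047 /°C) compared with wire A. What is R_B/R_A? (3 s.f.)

1.29

R ∝ ρL/d² with ρ ∝ (1+αΔT), so R_B/R_A = (1 − 20.7/100) × (1 − 44.4/100)⁻² × (1 − 0.0047×106)
= 0.793 × 3.235 × 0.5018 = 1.29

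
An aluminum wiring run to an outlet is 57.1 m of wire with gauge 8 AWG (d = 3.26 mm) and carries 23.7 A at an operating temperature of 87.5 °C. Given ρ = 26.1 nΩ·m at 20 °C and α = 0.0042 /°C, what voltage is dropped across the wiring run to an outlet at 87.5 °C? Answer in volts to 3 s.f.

ρ = 26.1 nΩ·m = 2.61×10^-8 Ω·m
A = π(3.26/2 mm)² = π(1.6300e-03 m)² = 8.347e-06 m²
R₍20₎ = ρL/A = (2.61×10^-8)(57.1)/(8.347e-06) = 0.1785 Ω
R₍87.5₎ = R₍20₎(1 + αΔT) = 0.1785 × (1 + 0.0042×67.5) = 0.2292 Ω
V = IR = 23.7 × 0.2292 = 5.43 V

5.43 V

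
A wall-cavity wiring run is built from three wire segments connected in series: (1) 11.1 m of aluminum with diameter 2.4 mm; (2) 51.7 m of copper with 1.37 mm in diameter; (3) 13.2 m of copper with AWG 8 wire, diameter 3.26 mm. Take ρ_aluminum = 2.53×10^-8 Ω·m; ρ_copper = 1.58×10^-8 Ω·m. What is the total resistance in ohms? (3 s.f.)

0.641 Ω

Seg 1: A = π(d/2)² = π(1.2000e-03 m)² = 4.524e-06 m²
R_1 = (2.53×10^-8)(11.1)/(4.524e-06) = 0.06208 Ω
Seg 2: A = π(d/2)² = π(6.8500e-04 m)² = 1.474e-06 m²
R_2 = (1.58×10^-8)(51.7)/(1.474e-06) = 0.5541 Ω
Seg 3: A = π(3.26/2 mm)² = π(1.6300e-03 m)² = 8.347e-06 m²
R_3 = (1.58×10^-8)(13.2)/(8.347e-06) = 0.02499 Ω
R_total = R_1 + R_2 + R_3 = 0.641 Ω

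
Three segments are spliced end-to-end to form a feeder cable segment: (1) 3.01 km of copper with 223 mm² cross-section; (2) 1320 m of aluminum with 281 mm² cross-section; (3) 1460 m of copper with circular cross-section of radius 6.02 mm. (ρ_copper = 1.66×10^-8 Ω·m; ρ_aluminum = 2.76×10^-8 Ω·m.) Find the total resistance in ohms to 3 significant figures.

Seg 1: A = 223 mm² = 2.230e-04 m²
R_1 = (1.66×10^-8)(3010)/(2.230e-04) = 0.2241 Ω
Seg 2: A = 281 mm² = 2.810e-04 m²
R_2 = (2.76×10^-8)(1320)/(2.810e-04) = 0.1297 Ω
Seg 3: A = πr² = π(6.0200e-03 m)² = 1.139e-04 m²
R_3 = (1.66×10^-8)(1460)/(1.139e-04) = 0.2129 Ω
R_total = R_1 + R_2 + R_3 = 0.567 Ω

0.567 Ω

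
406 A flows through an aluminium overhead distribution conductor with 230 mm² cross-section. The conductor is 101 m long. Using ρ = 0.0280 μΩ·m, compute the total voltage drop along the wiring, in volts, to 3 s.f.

ρ = 0.0280 μΩ·m = 2.80×10^-8 Ω·m
A = 230 mm² = 2.300e-04 m²
R = ρL/A = (2.80×10^-8)(101)/(2.300e-04) = 0.0123 Ω
V = IR = 406 × 0.0123 = 4.99 V

4.99 V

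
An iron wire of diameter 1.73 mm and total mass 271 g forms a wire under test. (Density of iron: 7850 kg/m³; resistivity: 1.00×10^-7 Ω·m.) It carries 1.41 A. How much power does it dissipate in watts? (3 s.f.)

1.24 W

A = π(d/2)² = π(8.6500e-04 m)² = 2.3506e-06 m²
L = m/(density·A) = 0.271/(7850×2.3506e-06) = 14.69 m
R = ρL/A = (1.00×10^-7)(14.69)/(2.3506e-06) = 0.6248 Ω
P = I²R = (1.41)² × 0.6248 = 1.24 W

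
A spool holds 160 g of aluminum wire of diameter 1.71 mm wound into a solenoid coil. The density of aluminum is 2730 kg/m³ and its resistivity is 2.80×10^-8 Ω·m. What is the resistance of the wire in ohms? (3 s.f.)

A = π(d/2)² = π(8.5500e-04 m)² = 2.2966e-06 m²
L = m/(density·A) = 0.16/(2730×2.2966e-06) = 25.52 m
R = ρL/A = (2.80×10^-8)(25.52)/(2.2966e-06) = 0.311 Ω

0.311 Ω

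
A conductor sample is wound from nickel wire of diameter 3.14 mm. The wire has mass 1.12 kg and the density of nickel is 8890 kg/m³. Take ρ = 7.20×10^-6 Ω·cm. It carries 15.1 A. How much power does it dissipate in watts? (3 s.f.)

ρ = 7.20×10^-6 Ω·cm = 7.20×10^-8 Ω·m
A = π(d/2)² = π(1.5700e-03 m)² = 7.7437e-06 m²
L = m/(density·A) = 1.12/(8890×7.7437e-06) = 16.27 m
R = ρL/A = (7.20×10^-8)(16.27)/(7.7437e-06) = 0.1513 Ω
P = I²R = (15.1)² × 0.1513 = 34.5 W

34.5 W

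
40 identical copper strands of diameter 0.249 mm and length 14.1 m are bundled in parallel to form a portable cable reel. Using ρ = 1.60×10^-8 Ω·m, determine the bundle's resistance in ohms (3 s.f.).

A_strand = π(1.2450e-04 m)² = 4.870e-08 m²
R_strand = ρL/A = (1.60×10^-8)(14.1)/(4.870e-08) = 4.633 Ω
R_total = R_strand/N = 4.633/40 = 0.116 Ω

0.116 Ω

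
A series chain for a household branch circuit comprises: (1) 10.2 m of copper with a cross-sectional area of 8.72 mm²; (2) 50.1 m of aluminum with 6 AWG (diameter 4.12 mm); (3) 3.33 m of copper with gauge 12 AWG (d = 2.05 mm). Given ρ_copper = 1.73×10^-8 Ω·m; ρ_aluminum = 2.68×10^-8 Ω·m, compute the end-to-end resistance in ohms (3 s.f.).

0.138 Ω

Seg 1: A = 8.72 mm² = 8.720e-06 m²
R_1 = (1.73×10^-8)(10.2)/(8.720e-06) = 0.02024 Ω
Seg 2: A = π(4.12/2 mm)² = π(2.0600e-03 m)² = 1.333e-05 m²
R_2 = (2.68×10^-8)(50.1)/(1.333e-05) = 0.1007 Ω
Seg 3: A = π(2.05/2 mm)² = π(1.0250e-03 m)² = 3.301e-06 m²
R_3 = (1.73×10^-8)(3.33)/(3.301e-06) = 0.01745 Ω
R_total = R_1 + R_2 + R_3 = 0.138 Ω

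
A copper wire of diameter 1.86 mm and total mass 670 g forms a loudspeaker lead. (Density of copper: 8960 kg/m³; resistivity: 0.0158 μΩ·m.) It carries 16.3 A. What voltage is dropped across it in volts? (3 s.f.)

ρ = 0.0158 μΩ·m = 1.58×10^-8 Ω·m
A = π(d/2)² = π(9.3000e-04 m)² = 2.7172e-06 m²
L = m/(density·A) = 0.67/(8960×2.7172e-06) = 27.52 m
R = ρL/A = (1.58×10^-8)(27.52)/(2.7172e-06) = 0.16 Ω
V = IR = 16.3 × 0.16 = 2.61 V

2.61 V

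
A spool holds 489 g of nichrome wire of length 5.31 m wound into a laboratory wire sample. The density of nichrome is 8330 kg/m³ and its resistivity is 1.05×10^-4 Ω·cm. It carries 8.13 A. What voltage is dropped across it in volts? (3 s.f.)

4.10 V

ρ = 1.05×10^-4 Ω·cm = 1.05×10^-6 Ω·m
A = m/(density·L) = 0.489/(8330×5.31) = 1.1055e-05 m²
R = ρL/A = (1.05×10^-6)(5.31)/(1.1055e-05) = 0.5043 Ω
V = IR = 8.13 × 0.5043 = 4.10 V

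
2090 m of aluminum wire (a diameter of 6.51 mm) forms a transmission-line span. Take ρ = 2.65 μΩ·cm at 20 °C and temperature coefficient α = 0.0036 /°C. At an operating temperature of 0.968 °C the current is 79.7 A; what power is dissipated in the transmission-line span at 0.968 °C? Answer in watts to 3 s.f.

ρ = 2.65 μΩ·cm = 2.65×10^-8 Ω·m
A = π(d/2)² = π(3.2550e-03 m)² = 3.329e-05 m²
R₍20₎ = ρL/A = (2.65×10^-8)(2090)/(3.329e-05) = 1.664 Ω
R₍0.968₎ = R₍20₎(1 + αΔT) = 1.664 × (1 + 0.0036×-19) = 1.55 Ω
P = I²R = (79.7)² × 1.55 = 9850 W

9850 W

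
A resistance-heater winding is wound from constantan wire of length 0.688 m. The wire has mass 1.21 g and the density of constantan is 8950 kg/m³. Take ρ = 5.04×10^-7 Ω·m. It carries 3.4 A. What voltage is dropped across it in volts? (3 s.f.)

A = m/(density·L) = 0.00121/(8950×0.688) = 1.9651e-07 m²
R = ρL/A = (5.04×10^-7)(0.688)/(1.9651e-07) = 1.765 Ω
V = IR = 3.4 × 1.765 = 6.00 V

6.00 V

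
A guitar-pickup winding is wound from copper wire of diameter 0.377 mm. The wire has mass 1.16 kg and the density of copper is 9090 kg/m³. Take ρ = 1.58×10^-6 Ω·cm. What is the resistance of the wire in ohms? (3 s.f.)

162 Ω

ρ = 1.58×10^-6 Ω·cm = 1.58×10^-8 Ω·m
A = π(d/2)² = π(1.8850e-04 m)² = 1.1163e-07 m²
L = m/(density·A) = 1.16/(9090×1.1163e-07) = 1143 m
R = ρL/A = (1.58×10^-8)(1143)/(1.1163e-07) = 162 Ω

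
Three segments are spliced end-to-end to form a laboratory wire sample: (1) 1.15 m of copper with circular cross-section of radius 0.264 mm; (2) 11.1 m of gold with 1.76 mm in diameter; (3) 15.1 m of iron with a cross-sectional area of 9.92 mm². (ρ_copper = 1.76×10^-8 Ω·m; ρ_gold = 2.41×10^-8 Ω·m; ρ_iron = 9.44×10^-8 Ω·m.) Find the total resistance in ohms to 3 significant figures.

0.346 Ω

Seg 1: A = πr² = π(2.6400e-04 m)² = 2.190e-07 m²
R_1 = (1.76×10^-8)(1.15)/(2.190e-07) = 0.09244 Ω
Seg 2: A = π(d/2)² = π(8.8000e-04 m)² = 2.433e-06 m²
R_2 = (2.41×10^-8)(11.1)/(2.433e-06) = 0.11 Ω
Seg 3: A = 9.92 mm² = 9.920e-06 m²
R_3 = (9.44×10^-8)(15.1)/(9.920e-06) = 0.1437 Ω
R_total = R_1 + R_2 + R_3 = 0.346 Ω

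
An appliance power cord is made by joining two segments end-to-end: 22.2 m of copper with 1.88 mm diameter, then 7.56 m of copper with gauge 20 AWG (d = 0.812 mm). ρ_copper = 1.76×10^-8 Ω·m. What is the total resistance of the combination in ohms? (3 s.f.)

Segment 1: A = π(d/2)² = π(9.4000e-04 m)² = 2.776e-06 m²
R₁ = ρL/A = (1.76×10^-8)(22.2)/(2.776e-06) = 0.1408 Ω
Segment 2: A = π(0.812/2 mm)² = π(4.0600e-04 m)² = 5.178e-07 m²
R₂ = (1.76×10^-8)(7.56)/(5.178e-07) = 0.2569 Ω
R = R₁ + R₂ = 0.398 Ω

0.398 Ω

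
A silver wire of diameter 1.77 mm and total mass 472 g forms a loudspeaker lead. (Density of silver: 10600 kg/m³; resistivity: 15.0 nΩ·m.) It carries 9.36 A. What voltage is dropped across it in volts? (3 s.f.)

ρ = 15.0 nΩ·m = 1.50×10^-8 Ω·m
A = π(d/2)² = π(8.8500e-04 m)² = 2.4606e-06 m²
L = m/(density·A) = 0.472/(10600×2.4606e-06) = 18.1 m
R = ρL/A = (1.50×10^-8)(18.1)/(2.4606e-06) = 0.1103 Ω
V = IR = 9.36 × 0.1103 = 1.03 V

1.03 V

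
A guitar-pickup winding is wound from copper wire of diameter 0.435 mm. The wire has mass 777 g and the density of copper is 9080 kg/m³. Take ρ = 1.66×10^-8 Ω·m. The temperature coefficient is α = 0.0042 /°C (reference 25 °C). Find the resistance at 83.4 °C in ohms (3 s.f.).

80.1 Ω

A = π(d/2)² = π(2.1750e-04 m)² = 1.4862e-07 m²
L = m/(density·A) = 0.777/(9080×1.4862e-07) = 575.8 m
R = ρL/A = (1.66×10^-8)(575.8)/(1.4862e-07) = 64.31 Ω
R(83.4 °C) = 64.31 × (1 + 0.0042×58.4) = 80.1 Ω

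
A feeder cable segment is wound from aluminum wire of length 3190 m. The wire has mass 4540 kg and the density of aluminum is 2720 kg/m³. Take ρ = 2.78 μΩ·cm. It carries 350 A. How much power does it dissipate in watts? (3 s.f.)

20800 W

ρ = 2.78 μΩ·cm = 2.78×10^-8 Ω·m
A = m/(density·L) = 4540/(2720×3190) = 5.2323e-04 m²
R = ρL/A = (2.78×10^-8)(3190)/(5.2323e-04) = 0.1695 Ω
P = I²R = (350)² × 0.1695 = 20800 W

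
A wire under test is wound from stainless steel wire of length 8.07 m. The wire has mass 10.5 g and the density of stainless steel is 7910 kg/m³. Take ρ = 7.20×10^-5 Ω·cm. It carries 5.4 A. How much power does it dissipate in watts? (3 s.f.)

ρ = 7.20×10^-5 Ω·cm = 7.20×10^-7 Ω·m
A = m/(density·L) = 0.0105/(7910×8.07) = 1.6449e-07 m²
R = ρL/A = (7.20×10^-7)(8.07)/(1.6449e-07) = 35.32 Ω
P = I²R = (5.4)² × 35.32 = 1030 W

1030 W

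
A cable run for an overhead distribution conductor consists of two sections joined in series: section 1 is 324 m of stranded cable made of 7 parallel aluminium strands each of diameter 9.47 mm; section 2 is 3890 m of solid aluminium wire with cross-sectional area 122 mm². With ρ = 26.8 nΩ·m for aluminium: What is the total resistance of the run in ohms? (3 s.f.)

0.872 Ω

ρ = 26.8 nΩ·m = 2.68×10^-8 Ω·m
Section 1: A_strand = π(4.7350e-03)² = 7.044e-05 m²; R₁ = ρL/(N·A_s) = (2.68×10^-8)(324)/(7×7.044e-05) = 0.01761 Ω
Section 2: A = 122 mm² = 1.220e-04 m²
R₂ = (2.68×10^-8)(3890)/(1.220e-04) = 0.8545 Ω
R = R₁ + R₂ = 0.872 Ω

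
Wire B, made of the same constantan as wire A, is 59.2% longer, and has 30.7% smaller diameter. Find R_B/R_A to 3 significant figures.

3.31

R ∝ L/d², so R_B/R_A = (1 + 59.2/100) × (1 − 30.7/100)⁻²
= 1.592 × 2.082 = 3.31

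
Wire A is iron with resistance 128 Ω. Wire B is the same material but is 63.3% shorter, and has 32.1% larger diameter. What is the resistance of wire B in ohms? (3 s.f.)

R ∝ L/d², so R_B/R_A = (1 − 63.3/100) × (1 + 32.1/100)⁻²
= 0.367 × 0.573 = 0.2103
R_B = 0.2103 × 128 = 26.9 Ω

26.9 Ω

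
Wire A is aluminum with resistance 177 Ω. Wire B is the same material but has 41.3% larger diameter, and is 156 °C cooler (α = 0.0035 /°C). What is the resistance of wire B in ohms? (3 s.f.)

40.2 Ω

R ∝ ρL/d² with ρ ∝ (1+αΔT), so R_B/R_A = (1 + 41.3/100)⁻² × (1 − 0.0035×156)
= 0.5009 × 0.454 = 0.2274
R_B = 0.2274 × 177 = 40.2 Ω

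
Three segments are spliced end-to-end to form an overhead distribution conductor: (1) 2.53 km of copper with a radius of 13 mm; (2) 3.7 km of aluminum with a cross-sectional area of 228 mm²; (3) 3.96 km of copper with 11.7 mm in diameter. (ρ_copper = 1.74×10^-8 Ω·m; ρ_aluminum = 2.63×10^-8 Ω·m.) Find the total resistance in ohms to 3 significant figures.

Seg 1: A = πr² = π(1.3000e-02 m)² = 5.309e-04 m²
R_1 = (1.74×10^-8)(2530)/(5.309e-04) = 0.08292 Ω
Seg 2: A = 228 mm² = 2.280e-04 m²
R_2 = (2.63×10^-8)(3700)/(2.280e-04) = 0.4268 Ω
Seg 3: A = π(d/2)² = π(5.8500e-03 m)² = 1.075e-04 m²
R_3 = (1.74×10^-8)(3960)/(1.075e-04) = 0.6409 Ω
R_total = R_1 + R_2 + R_3 = 1.15 Ω

1.15 Ω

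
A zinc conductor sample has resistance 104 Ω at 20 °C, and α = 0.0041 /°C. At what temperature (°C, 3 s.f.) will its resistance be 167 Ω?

R = R₀(1 + α(T − T₀)) ⇒ T = T₀ + (R/R₀ − 1)/α
T = 20 + (167/104 − 1)/0.0041 = 20 + (0.6058)/0.0041 = 168 °C

168 °C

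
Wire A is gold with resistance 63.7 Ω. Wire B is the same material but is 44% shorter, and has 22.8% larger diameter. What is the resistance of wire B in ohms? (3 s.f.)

R ∝ L/d², so R_B/R_A = (1 − 44/100) × (1 + 22.8/100)⁻²
= 0.56 × 0.6631 = 0.3714
R_B = 0.3714 × 63.7 = 23.7 Ω

23.7 Ω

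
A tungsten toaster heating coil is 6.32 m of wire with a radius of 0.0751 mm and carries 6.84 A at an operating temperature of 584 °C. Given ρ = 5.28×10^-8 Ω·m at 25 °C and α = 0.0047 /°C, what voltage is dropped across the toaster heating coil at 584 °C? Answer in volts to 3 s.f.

467 V

A = πr² = π(7.5100e-05 m)² = 1.772e-08 m²
R₍25₎ = ρL/A = (5.28×10^-8)(6.32)/(1.772e-08) = 18.83 Ω
R₍584₎ = R₍25₎(1 + αΔT) = 18.83 × (1 + 0.0047×559) = 68.31 Ω
V = IR = 6.84 × 68.31 = 467 V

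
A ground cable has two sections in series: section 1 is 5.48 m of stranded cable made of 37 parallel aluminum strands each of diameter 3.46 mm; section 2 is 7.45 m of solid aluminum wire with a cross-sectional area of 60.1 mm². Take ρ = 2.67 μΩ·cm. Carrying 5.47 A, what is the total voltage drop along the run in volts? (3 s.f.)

ρ = 2.67 μΩ·cm = 2.67×10^-8 Ω·m
Section 1: A_strand = π(1.7300e-03)² = 9.402e-06 m²; R₁ = ρL/(N·A_s) = (2.67×10^-8)(5.48)/(37×9.402e-06) = 4.206×10^-4 Ω
Section 2: A = 60.1 mm² = 6.010e-05 m²
R₂ = (2.67×10^-8)(7.45)/(6.010e-05) = 0.00331 Ω
R = R₁ + R₂ = 0.00373 Ω
V = IR = 5.47 × 0.00373 = 0.0204 V

0.0204 V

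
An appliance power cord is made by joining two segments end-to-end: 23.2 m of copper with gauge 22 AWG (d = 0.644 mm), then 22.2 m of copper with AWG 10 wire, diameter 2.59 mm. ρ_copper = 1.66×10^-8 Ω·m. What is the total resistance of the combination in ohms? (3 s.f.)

Segment 1: A = π(0.644/2 mm)² = π(3.2200e-04 m)² = 3.257e-07 m²
R₁ = ρL/A = (1.66×10^-8)(23.2)/(3.257e-07) = 1.182 Ω
Segment 2: A = π(2.59/2 mm)² = π(1.2950e-03 m)² = 5.269e-06 m²
R₂ = (1.66×10^-8)(22.2)/(5.269e-06) = 0.06995 Ω
R = R₁ + R₂ = 1.25 Ω

1.25 Ω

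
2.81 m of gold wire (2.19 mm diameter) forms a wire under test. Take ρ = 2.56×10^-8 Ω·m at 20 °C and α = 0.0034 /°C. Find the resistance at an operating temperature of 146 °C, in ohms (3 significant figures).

A = π(d/2)² = π(1.0950e-03 m)² = 3.767e-06 m²
R₍20°C₎ = ρL/A = (2.56×10^-8)(2.81)/(3.767e-06) = 0.0191 Ω
R = R₀(1 + αΔT) = 0.0191(1 + 0.0034×126) = 0.0273 Ω

0.0273 Ω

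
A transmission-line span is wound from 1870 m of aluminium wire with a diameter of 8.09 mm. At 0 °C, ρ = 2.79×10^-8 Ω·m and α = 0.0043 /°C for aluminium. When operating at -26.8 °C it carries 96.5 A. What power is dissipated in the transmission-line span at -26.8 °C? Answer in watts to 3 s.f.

A = π(d/2)² = π(4.0450e-03 m)² = 5.140e-05 m²
R₍0₎ = ρL/A = (2.79×10^-8)(1870)/(5.140e-05) = 1.015 Ω
R₍-26.8₎ = R₍0₎(1 + αΔT) = 1.015 × (1 + 0.0043×-26.8) = 0.898 Ω
P = I²R = (96.5)² × 0.898 = 8360 W

8360 W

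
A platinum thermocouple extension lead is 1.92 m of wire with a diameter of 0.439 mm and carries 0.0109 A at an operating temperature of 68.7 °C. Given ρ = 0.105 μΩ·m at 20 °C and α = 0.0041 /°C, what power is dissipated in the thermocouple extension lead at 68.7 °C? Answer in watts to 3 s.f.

ρ = 0.105 μΩ·m = 1.05×10^-7 Ω·m
A = π(d/2)² = π(2.1950e-04 m)² = 1.514e-07 m²
R₍20₎ = ρL/A = (1.05×10^-7)(1.92)/(1.514e-07) = 1.332 Ω
R₍68.7₎ = R₍20₎(1 + αΔT) = 1.332 × (1 + 0.0041×48.7) = 1.598 Ω
P = I²R = (0.0109)² × 1.598 = 1.90×10^-4 W

1.90×10^-4 W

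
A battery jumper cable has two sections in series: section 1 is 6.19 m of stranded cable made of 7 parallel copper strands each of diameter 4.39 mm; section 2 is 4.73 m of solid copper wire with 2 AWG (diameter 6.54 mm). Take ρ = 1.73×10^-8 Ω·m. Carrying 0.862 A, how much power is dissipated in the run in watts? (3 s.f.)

0.00256 W

Section 1: A_strand = π(2.1950e-03)² = 1.514e-05 m²; R₁ = ρL/(N·A_s) = (1.73×10^-8)(6.19)/(7×1.514e-05) = 0.001011 Ω
Section 2: A = π(6.54/2 mm)² = π(3.2700e-03 m)² = 3.359e-05 m²
R₂ = (1.73×10^-8)(4.73)/(3.359e-05) = 0.002436 Ω
R = R₁ + R₂ = 0.003447 Ω
P = I²R = (0.862)² × 0.003447 = 0.00256 W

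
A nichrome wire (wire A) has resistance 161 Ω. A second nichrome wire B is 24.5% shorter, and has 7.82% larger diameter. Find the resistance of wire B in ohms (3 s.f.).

R ∝ L/d², so R_B/R_A = (1 − 24.5/100) × (1 + 7.82/100)⁻²
= 0.755 × 0.8602 = 0.6494
R_B = 0.6494 × 161 = 105 Ω

105 Ω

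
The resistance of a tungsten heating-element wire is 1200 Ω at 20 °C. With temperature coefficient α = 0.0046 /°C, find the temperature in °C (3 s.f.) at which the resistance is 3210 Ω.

384 °C

R = R₀(1 + α(T − T₀)) ⇒ T = T₀ + (R/R₀ − 1)/α
T = 20 + (3210/1200 − 1)/0.0046 = 20 + (1.675)/0.0046 = 384 °C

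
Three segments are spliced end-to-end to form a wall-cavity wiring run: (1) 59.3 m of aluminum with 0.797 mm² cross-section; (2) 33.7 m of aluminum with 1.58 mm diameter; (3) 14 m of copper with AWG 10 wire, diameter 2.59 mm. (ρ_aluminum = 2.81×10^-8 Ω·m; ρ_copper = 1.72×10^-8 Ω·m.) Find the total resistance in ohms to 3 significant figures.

2.62 Ω

Seg 1: A = 0.797 mm² = 7.970e-07 m²
R_1 = (2.81×10^-8)(59.3)/(7.970e-07) = 2.091 Ω
Seg 2: A = π(d/2)² = π(7.9000e-04 m)² = 1.961e-06 m²
R_2 = (2.81×10^-8)(33.7)/(1.961e-06) = 0.483 Ω
Seg 3: A = π(2.59/2 mm)² = π(1.2950e-03 m)² = 5.269e-06 m²
R_3 = (1.72×10^-8)(14)/(5.269e-06) = 0.04571 Ω
R_total = R_1 + R_2 + R_3 = 2.62 Ω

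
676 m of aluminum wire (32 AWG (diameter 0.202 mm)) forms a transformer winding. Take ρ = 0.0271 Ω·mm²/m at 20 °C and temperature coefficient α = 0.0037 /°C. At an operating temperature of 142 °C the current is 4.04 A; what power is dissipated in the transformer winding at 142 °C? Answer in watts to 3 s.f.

ρ = 0.0271 Ω·mm²/m = 2.71×10^-8 Ω·m
A = π(0.202/2 mm)² = π(1.0100e-04 m)² = 3.205e-08 m²
R₍20₎ = ρL/A = (2.71×10^-8)(676)/(3.205e-08) = 571.6 Ω
R₍142₎ = R₍20₎(1 + αΔT) = 571.6 × (1 + 0.0037×122) = 829.7 Ω
P = I²R = (4.04)² × 829.7 = 13500 W

13500 W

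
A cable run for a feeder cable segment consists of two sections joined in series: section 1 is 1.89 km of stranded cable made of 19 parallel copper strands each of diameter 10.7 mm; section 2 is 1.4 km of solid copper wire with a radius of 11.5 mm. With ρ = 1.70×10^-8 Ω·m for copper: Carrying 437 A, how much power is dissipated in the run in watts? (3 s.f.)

14500 W

Section 1: A_strand = π(5.3500e-03)² = 8.992e-05 m²; R₁ = ρL/(N·A_s) = (1.70×10^-8)(1890)/(19×8.992e-05) = 0.01881 Ω
Section 2: A = πr² = π(1.1500e-02 m)² = 4.155e-04 m²
R₂ = (1.70×10^-8)(1400)/(4.155e-04) = 0.05728 Ω
R = R₁ + R₂ = 0.07609 Ω
P = I²R = (437)² × 0.07609 = 14500 W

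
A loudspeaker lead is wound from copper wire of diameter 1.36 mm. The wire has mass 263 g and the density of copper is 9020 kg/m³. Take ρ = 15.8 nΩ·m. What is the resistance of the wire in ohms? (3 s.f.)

ρ = 15.8 nΩ·m = 1.58×10^-8 Ω·m
A = π(d/2)² = π(6.8000e-04 m)² = 1.4527e-06 m²
L = m/(density·A) = 0.263/(9020×1.4527e-06) = 20.07 m
R = ρL/A = (1.58×10^-8)(20.07)/(1.4527e-06) = 0.218 Ω

0.218 Ω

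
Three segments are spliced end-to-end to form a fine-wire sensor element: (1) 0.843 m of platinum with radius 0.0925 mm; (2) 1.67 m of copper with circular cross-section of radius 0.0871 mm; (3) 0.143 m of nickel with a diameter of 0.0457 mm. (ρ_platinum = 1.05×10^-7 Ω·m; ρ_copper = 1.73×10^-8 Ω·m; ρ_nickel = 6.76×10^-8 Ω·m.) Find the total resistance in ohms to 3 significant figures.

10.4 Ω

Seg 1: A = πr² = π(9.2500e-05 m)² = 2.688e-08 m²
R_1 = (1.05×10^-7)(0.843)/(2.688e-08) = 3.293 Ω
Seg 2: A = πr² = π(8.7100e-05 m)² = 2.383e-08 m²
R_2 = (1.73×10^-8)(1.67)/(2.383e-08) = 1.212 Ω
Seg 3: A = π(d/2)² = π(2.2850e-05 m)² = 1.640e-09 m²
R_3 = (6.76×10^-8)(0.143)/(1.640e-09) = 5.893 Ω
R_total = R_1 + R_2 + R_3 = 10.4 Ω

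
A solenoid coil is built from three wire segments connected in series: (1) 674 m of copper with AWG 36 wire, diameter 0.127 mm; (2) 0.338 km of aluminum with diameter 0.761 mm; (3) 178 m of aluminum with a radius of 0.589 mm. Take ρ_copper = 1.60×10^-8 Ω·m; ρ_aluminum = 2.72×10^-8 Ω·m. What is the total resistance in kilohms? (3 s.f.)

0.876 kΩ

Seg 1: A = π(0.127/2 mm)² = π(6.3500e-05 m)² = 1.267e-08 m²
R_1 = (1.60×10^-8)(674)/(1.267e-08) = 851.3 Ω
Seg 2: A = π(d/2)² = π(3.8050e-04 m)² = 4.548e-07 m²
R_2 = (2.72×10^-8)(338)/(4.548e-07) = 20.21 Ω
Seg 3: A = πr² = π(5.8900e-04 m)² = 1.090e-06 m²
R_3 = (2.72×10^-8)(178)/(1.090e-06) = 4.442 Ω
R_total = R_1 + R_2 + R_3 = 0.876 kΩ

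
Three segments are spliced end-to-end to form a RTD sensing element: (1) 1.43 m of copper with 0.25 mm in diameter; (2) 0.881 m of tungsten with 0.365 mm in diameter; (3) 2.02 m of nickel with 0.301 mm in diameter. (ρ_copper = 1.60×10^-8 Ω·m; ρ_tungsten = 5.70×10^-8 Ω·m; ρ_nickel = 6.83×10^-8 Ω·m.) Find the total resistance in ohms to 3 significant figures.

2.88 Ω

Seg 1: A = π(d/2)² = π(1.2500e-04 m)² = 4.909e-08 m²
R_1 = (1.60×10^-8)(1.43)/(4.909e-08) = 0.4661 Ω
Seg 2: A = π(d/2)² = π(1.8250e-04 m)² = 1.046e-07 m²
R_2 = (5.70×10^-8)(0.881)/(1.046e-07) = 0.4799 Ω
Seg 3: A = π(d/2)² = π(1.5050e-04 m)² = 7.116e-08 m²
R_3 = (6.83×10^-8)(2.02)/(7.116e-08) = 1.939 Ω
R_total = R_1 + R_2 + R_3 = 2.88 Ω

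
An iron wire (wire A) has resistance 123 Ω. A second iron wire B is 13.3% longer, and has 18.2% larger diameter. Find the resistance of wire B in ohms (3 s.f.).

R ∝ L/d², so R_B/R_A = (1 + 13.3/100) × (1 + 18.2/100)⁻²
= 1.133 × 0.7158 = 0.8109
R_B = 0.8109 × 123 = 99.7 Ω

99.7 Ω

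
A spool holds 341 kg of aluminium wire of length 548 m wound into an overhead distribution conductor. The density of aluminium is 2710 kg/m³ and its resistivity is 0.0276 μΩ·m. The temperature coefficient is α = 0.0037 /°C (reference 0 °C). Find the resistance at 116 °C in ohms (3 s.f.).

ρ = 0.0276 μΩ·m = 2.76×10^-8 Ω·m
A = m/(density·L) = 341/(2710×548) = 2.2962e-04 m²
R = ρL/A = (2.76×10^-8)(548)/(2.2962e-04) = 0.06587 Ω
R(116 °C) = 0.06587 × (1 + 0.0037×116) = 0.0941 Ω

0.0941 Ω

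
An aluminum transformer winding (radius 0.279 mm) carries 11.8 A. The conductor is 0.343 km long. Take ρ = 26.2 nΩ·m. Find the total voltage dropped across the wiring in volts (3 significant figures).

ρ = 26.2 nΩ·m = 2.62×10^-8 Ω·m
A = πr² = π(2.7900e-04 m)² = 2.445e-07 m²
R = ρL/A = (2.62×10^-8)(343)/(2.445e-07) = 36.75 Ω
V = IR = 11.8 × 36.75 = 434 V

434 V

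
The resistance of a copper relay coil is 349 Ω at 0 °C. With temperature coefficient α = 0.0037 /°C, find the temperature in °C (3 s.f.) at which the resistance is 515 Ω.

R = R₀(1 + α(T − T₀)) ⇒ T = T₀ + (R/R₀ − 1)/α
T = 0 + (515/349 − 1)/0.0037 = 0 + (0.4756)/0.0037 = 129 °C

129 °C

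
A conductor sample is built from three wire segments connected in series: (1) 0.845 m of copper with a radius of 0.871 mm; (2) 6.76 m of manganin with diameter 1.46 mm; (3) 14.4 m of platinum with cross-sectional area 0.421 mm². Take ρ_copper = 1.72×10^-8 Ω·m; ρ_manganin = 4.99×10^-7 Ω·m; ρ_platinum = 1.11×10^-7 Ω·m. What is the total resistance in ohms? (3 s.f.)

5.82 Ω

Seg 1: A = πr² = π(8.7100e-04 m)² = 2.383e-06 m²
R_1 = (1.72×10^-8)(0.845)/(2.383e-06) = 0.006098 Ω
Seg 2: A = π(d/2)² = π(7.3000e-04 m)² = 1.674e-06 m²
R_2 = (4.99×10^-7)(6.76)/(1.674e-06) = 2.015 Ω
Seg 3: A = 0.421 mm² = 4.210e-07 m²
R_3 = (1.11×10^-7)(14.4)/(4.210e-07) = 3.797 Ω
R_total = R_1 + R_2 + R_3 = 5.82 Ω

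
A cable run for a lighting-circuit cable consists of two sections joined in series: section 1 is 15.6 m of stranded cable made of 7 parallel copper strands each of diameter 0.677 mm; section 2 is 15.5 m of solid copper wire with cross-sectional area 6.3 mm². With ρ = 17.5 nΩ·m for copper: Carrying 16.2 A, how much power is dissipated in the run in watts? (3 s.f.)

39.7 W

ρ = 17.5 nΩ·m = 1.75×10^-8 Ω·m
Section 1: A_strand = π(3.3850e-04)² = 3.600e-07 m²; R₁ = ρL/(N·A_s) = (1.75×10^-8)(15.6)/(7×3.600e-07) = 0.1083 Ω
Section 2: A = 6.3 mm² = 6.300e-06 m²
R₂ = (1.75×10^-8)(15.5)/(6.300e-06) = 0.04306 Ω
R = R₁ + R₂ = 0.1514 Ω
P = I²R = (16.2)² × 0.1514 = 39.7 W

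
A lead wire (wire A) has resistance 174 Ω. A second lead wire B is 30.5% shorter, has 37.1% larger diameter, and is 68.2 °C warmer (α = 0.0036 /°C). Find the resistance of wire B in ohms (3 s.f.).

R ∝ ρL/d² with ρ ∝ (1+αΔT), so R_B/R_A = (1 − 30.5/100) × (1 + 37.1/100)⁻² × (1 + 0.0036×68.2)
= 0.695 × 0.532 × 1.246 = 0.4605
R_B = 0.4605 × 174 = 80.1 Ω

80.1 Ω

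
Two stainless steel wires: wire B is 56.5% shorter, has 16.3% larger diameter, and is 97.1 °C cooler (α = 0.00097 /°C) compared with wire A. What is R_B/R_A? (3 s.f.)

0.291

R ∝ ρL/d² with ρ ∝ (1+αΔT), so R_B/R_A = (1 − 56.5/100) × (1 + 16.3/100)⁻² × (1 − 0.00097×97.1)
= 0.435 × 0.7393 × 0.9058 = 0.291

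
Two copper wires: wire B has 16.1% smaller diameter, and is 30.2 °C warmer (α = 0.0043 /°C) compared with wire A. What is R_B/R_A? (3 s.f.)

R ∝ ρL/d² with ρ ∝ (1+αΔT), so R_B/R_A = (1 − 16.1/100)⁻² × (1 + 0.0043×30.2)
= 1.421 × 1.13 = 1.61

1.61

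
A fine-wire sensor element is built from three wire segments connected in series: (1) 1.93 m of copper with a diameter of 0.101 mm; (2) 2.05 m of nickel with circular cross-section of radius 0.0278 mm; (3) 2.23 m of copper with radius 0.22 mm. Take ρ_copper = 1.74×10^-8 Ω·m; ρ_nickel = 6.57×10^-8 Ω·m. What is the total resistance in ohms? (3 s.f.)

59.9 Ω

Seg 1: A = π(d/2)² = π(5.0500e-05 m)² = 8.012e-09 m²
R_1 = (1.74×10^-8)(1.93)/(8.012e-09) = 4.192 Ω
Seg 2: A = πr² = π(2.7800e-05 m)² = 2.428e-09 m²
R_2 = (6.57×10^-8)(2.05)/(2.428e-09) = 55.47 Ω
Seg 3: A = πr² = π(2.2000e-04 m)² = 1.521e-07 m²
R_3 = (1.74×10^-8)(2.23)/(1.521e-07) = 0.2552 Ω
R_total = R_1 + R_2 + R_3 = 59.9 Ω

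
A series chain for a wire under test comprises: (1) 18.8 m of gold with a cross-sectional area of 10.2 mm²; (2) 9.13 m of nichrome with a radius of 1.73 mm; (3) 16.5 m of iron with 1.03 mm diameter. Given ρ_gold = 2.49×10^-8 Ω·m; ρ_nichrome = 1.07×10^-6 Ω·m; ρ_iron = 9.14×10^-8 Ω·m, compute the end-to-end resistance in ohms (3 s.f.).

2.89 Ω

Seg 1: A = 10.2 mm² = 1.020e-05 m²
R_1 = (2.49×10^-8)(18.8)/(1.020e-05) = 0.04589 Ω
Seg 2: A = πr² = π(1.7300e-03 m)² = 9.402e-06 m²
R_2 = (1.07×10^-6)(9.13)/(9.402e-06) = 1.039 Ω
Seg 3: A = π(d/2)² = π(5.1500e-04 m)² = 8.332e-07 m²
R_3 = (9.14×10^-8)(16.5)/(8.332e-07) = 1.81 Ω
R_total = R_1 + R_2 + R_3 = 2.89 Ω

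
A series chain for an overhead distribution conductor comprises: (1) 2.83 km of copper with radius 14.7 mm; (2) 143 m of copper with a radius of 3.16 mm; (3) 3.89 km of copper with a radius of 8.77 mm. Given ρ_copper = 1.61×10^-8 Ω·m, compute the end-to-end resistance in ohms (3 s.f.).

0.400 Ω

Seg 1: A = πr² = π(1.4700e-02 m)² = 6.789e-04 m²
R_1 = (1.61×10^-8)(2830)/(6.789e-04) = 0.06712 Ω
Seg 2: A = πr² = π(3.1600e-03 m)² = 3.137e-05 m²
R_2 = (1.61×10^-8)(143)/(3.137e-05) = 0.07339 Ω
Seg 3: A = πr² = π(8.7700e-03 m)² = 2.416e-04 m²
R_3 = (1.61×10^-8)(3890)/(2.416e-04) = 0.2592 Ω
R_total = R_1 + R_2 + R_3 = 0.400 Ω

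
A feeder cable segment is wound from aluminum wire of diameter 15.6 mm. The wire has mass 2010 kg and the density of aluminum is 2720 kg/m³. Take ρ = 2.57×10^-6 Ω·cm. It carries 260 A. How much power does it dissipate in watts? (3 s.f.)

ρ = 2.57×10^-6 Ω·cm = 2.57×10^-8 Ω·m
A = π(d/2)² = π(7.8000e-03 m)² = 1.9113e-04 m²
L = m/(density·A) = 2010/(2720×1.9113e-04) = 3866 m
R = ρL/A = (2.57×10^-8)(3866)/(1.9113e-04) = 0.5199 Ω
P = I²R = (260)² × 0.5199 = 35100 W

35100 W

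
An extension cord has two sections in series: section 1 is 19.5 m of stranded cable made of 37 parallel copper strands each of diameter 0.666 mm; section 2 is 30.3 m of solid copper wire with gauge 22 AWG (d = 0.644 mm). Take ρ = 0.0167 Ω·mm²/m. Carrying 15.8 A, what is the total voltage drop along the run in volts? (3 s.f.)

ρ = 0.0167 Ω·mm²/m = 1.67×10^-8 Ω·m
Section 1: A_strand = π(3.3300e-04)² = 3.484e-07 m²; R₁ = ρL/(N·A_s) = (1.67×10^-8)(19.5)/(37×3.484e-07) = 0.02526 Ω
Section 2: A = π(0.644/2 mm)² = π(3.2200e-04 m)² = 3.257e-07 m²
R₂ = (1.67×10^-8)(30.3)/(3.257e-07) = 1.553 Ω
R = R₁ + R₂ = 1.579 Ω
V = IR = 15.8 × 1.579 = 24.9 V

24.9 V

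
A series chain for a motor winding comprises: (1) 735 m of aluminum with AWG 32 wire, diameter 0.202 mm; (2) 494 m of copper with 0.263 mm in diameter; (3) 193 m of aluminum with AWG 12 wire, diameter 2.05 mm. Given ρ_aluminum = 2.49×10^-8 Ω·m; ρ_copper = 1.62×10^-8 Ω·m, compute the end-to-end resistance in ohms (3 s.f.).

Seg 1: A = π(0.202/2 mm)² = π(1.0100e-04 m)² = 3.205e-08 m²
R_1 = (2.49×10^-8)(735)/(3.205e-08) = 571.1 Ω
Seg 2: A = π(d/2)² = π(1.3150e-04 m)² = 5.433e-08 m²
R_2 = (1.62×10^-8)(494)/(5.433e-08) = 147.3 Ω
Seg 3: A = π(2.05/2 mm)² = π(1.0250e-03 m)² = 3.301e-06 m²
R_3 = (2.49×10^-8)(193)/(3.301e-06) = 1.456 Ω
R_total = R_1 + R_2 + R_3 = 720 Ω

720 Ω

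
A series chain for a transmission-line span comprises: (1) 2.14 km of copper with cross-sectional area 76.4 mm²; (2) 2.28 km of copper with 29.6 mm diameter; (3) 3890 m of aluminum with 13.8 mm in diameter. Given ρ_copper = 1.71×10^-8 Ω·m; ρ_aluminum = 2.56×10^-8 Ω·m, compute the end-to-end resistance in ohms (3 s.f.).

Seg 1: A = 76.4 mm² = 7.640e-05 m²
R_1 = (1.71×10^-8)(2140)/(7.640e-05) = 0.479 Ω
Seg 2: A = π(d/2)² = π(1.4800e-02 m)² = 6.881e-04 m²
R_2 = (1.71×10^-8)(2280)/(6.881e-04) = 0.05666 Ω
Seg 3: A = π(d/2)² = π(6.9000e-03 m)² = 1.496e-04 m²
R_3 = (2.56×10^-8)(3890)/(1.496e-04) = 0.6658 Ω
R_total = R_1 + R_2 + R_3 = 1.20 Ω

1.20 Ω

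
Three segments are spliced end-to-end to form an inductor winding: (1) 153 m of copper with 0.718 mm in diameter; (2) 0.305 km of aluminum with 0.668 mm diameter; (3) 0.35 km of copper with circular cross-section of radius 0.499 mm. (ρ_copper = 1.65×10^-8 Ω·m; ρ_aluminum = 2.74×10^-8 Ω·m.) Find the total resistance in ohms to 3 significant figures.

37.5 Ω

Seg 1: A = π(d/2)² = π(3.5900e-04 m)² = 4.049e-07 m²
R_1 = (1.65×10^-8)(153)/(4.049e-07) = 6.235 Ω
Seg 2: A = π(d/2)² = π(3.3400e-04 m)² = 3.505e-07 m²
R_2 = (2.74×10^-8)(305)/(3.505e-07) = 23.85 Ω
Seg 3: A = πr² = π(4.9900e-04 m)² = 7.823e-07 m²
R_3 = (1.65×10^-8)(350)/(7.823e-07) = 7.382 Ω
R_total = R_1 + R_2 + R_3 = 37.5 Ω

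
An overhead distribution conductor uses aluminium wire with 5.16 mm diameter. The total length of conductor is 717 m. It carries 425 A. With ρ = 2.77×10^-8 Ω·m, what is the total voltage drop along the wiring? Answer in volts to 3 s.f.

A = π(d/2)² = π(2.5800e-03 m)² = 2.091e-05 m²
R = ρL/A = (2.77×10^-8)(717)/(2.091e-05) = 0.9498 Ω
V = IR = 425 × 0.9498 = 404 V

404 V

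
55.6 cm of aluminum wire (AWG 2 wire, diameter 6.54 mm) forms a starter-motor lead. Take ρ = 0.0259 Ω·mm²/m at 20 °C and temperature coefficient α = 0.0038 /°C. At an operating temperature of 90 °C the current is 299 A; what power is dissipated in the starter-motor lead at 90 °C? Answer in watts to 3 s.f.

48.5 W

ρ = 0.0259 Ω·mm²/m = 2.59×10^-8 Ω·m
A = π(6.54/2 mm)² = π(3.2700e-03 m)² = 3.359e-05 m²
R₍20₎ = ρL/A = (2.59×10^-8)(0.556)/(3.359e-05) = 4.287×10^-4 Ω
R₍90₎ = R₍20₎(1 + αΔT) = 4.287×10^-4 × (1 + 0.0038×70) = 5.427×10^-4 Ω
P = I²R = (299)² × 5.427×10^-4 = 48.5 W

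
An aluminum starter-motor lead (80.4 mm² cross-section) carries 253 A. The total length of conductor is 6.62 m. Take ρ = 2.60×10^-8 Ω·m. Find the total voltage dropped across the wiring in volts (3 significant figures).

0.542 V

A = 80.4 mm² = 8.040e-05 m²
R = ρL/A = (2.60×10^-8)(6.62)/(8.040e-05) = 0.002141 Ω
V = IR = 253 × 0.002141 = 0.542 V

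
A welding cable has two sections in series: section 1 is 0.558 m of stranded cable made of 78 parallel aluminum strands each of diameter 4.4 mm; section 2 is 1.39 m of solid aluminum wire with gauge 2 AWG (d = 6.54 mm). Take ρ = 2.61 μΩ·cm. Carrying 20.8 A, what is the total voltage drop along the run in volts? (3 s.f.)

ρ = 2.61 μΩ·cm = 2.61×10^-8 Ω·m
Section 1: A_strand = π(2.2000e-03)² = 1.521e-05 m²; R₁ = ρL/(N·A_s) = (2.61×10^-8)(0.558)/(78×1.521e-05) = 1.228×10^-5 Ω
Section 2: A = π(6.54/2 mm)² = π(3.2700e-03 m)² = 3.359e-05 m²
R₂ = (2.61×10^-8)(1.39)/(3.359e-05) = 0.00108 Ω
R = R₁ + R₂ = 0.001092 Ω
V = IR = 20.8 × 0.001092 = 0.0227 V

0.0227 V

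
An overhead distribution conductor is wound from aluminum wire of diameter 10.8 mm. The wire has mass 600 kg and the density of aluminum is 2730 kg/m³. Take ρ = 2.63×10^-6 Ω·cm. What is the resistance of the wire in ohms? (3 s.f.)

ρ = 2.63×10^-6 Ω·cm = 2.63×10^-8 Ω·m
A = π(d/2)² = π(5.4000e-03 m)² = 9.1609e-05 m²
L = m/(density·A) = 600/(2730×9.1609e-05) = 2399 m
R = ρL/A = (2.63×10^-8)(2399)/(9.1609e-05) = 0.689 Ω

0.689 Ω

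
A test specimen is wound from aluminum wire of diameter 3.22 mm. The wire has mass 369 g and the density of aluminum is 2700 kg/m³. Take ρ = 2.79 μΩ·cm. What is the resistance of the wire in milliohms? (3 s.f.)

ρ = 2.79 μΩ·cm = 2.79×10^-8 Ω·m
A = π(d/2)² = π(1.6100e-03 m)² = 8.1433e-06 m²
L = m/(density·A) = 0.369/(2700×8.1433e-06) = 16.78 m
R = ρL/A = (2.79×10^-8)(16.78)/(8.1433e-06) = 57.5 mΩ

57.5 mΩ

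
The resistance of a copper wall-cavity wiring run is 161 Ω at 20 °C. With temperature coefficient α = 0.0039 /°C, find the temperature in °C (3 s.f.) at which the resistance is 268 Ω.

R = R₀(1 + α(T − T₀)) ⇒ T = T₀ + (R/R₀ − 1)/α
T = 20 + (268/161 − 1)/0.0039 = 20 + (0.6646)/0.0039 = 190 °C

190 °C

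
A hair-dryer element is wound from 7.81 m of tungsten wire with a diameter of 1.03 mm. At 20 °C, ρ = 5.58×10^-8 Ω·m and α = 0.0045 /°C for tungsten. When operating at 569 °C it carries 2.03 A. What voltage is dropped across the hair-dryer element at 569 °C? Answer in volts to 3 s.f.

3.68 V

A = π(d/2)² = π(5.1500e-04 m)² = 8.332e-07 m²
R₍20₎ = ρL/A = (5.58×10^-8)(7.81)/(8.332e-07) = 0.523 Ω
R₍569₎ = R₍20₎(1 + αΔT) = 0.523 × (1 + 0.0045×549) = 1.815 Ω
V = IR = 2.03 × 1.815 = 3.68 V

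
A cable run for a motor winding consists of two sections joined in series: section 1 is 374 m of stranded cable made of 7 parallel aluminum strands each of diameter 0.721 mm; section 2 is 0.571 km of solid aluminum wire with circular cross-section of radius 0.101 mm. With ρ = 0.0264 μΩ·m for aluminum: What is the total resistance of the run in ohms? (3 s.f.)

ρ = 0.0264 μΩ·m = 2.64×10^-8 Ω·m
Section 1: A_strand = π(3.6050e-04)² = 4.083e-07 m²; R₁ = ρL/(N·A_s) = (2.64×10^-8)(374)/(7×4.083e-07) = 3.455 Ω
Section 2: A = πr² = π(1.0100e-04 m)² = 3.205e-08 m²
R₂ = (2.64×10^-8)(571)/(3.205e-08) = 470.4 Ω
R = R₁ + R₂ = 474 Ω

474 Ω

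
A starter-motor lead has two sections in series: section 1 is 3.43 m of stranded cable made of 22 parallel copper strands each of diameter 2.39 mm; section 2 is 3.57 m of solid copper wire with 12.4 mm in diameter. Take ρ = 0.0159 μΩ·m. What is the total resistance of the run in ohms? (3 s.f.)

0.00102 Ω

ρ = 0.0159 μΩ·m = 1.59×10^-8 Ω·m
Section 1: A_strand = π(1.1950e-03)² = 4.486e-06 m²; R₁ = ρL/(N·A_s) = (1.59×10^-8)(3.43)/(22×4.486e-06) = 5.526×10^-4 Ω
Section 2: A = π(d/2)² = π(6.2000e-03 m)² = 1.208e-04 m²
R₂ = (1.59×10^-8)(3.57)/(1.208e-04) = 4.700×10^-4 Ω
R = R₁ + R₂ = 0.00102 Ω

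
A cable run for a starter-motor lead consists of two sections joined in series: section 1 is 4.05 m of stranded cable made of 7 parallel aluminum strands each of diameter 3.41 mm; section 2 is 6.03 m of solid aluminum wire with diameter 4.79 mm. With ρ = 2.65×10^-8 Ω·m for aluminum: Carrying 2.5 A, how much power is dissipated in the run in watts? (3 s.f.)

Section 1: A_strand = π(1.7050e-03)² = 9.133e-06 m²; R₁ = ρL/(N·A_s) = (2.65×10^-8)(4.05)/(7×9.133e-06) = 0.001679 Ω
Section 2: A = π(d/2)² = π(2.3950e-03 m)² = 1.802e-05 m²
R₂ = (2.65×10^-8)(6.03)/(1.802e-05) = 0.008868 Ω
R = R₁ + R₂ = 0.01055 Ω
P = I²R = (2.5)² × 0.01055 = 0.0659 W

0.0659 W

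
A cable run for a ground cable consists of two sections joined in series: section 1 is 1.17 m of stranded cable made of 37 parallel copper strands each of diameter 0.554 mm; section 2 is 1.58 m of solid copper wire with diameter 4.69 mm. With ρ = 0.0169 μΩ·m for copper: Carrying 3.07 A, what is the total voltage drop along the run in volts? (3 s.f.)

0.0116 V

ρ = 0.0169 μΩ·m = 1.69×10^-8 Ω·m
Section 1: A_strand = π(2.7700e-04)² = 2.411e-07 m²; R₁ = ρL/(N·A_s) = (1.69×10^-8)(1.17)/(37×2.411e-07) = 0.002217 Ω
Section 2: A = π(d/2)² = π(2.3450e-03 m)² = 1.728e-05 m²
R₂ = (1.69×10^-8)(1.58)/(1.728e-05) = 0.001546 Ω
R = R₁ + R₂ = 0.003763 Ω
V = IR = 3.07 × 0.003763 = 0.0116 V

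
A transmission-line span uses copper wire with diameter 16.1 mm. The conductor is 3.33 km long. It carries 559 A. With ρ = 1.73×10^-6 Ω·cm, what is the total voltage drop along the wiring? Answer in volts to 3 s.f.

158 V

ρ = 1.73×10^-6 Ω·cm = 1.73×10^-8 Ω·m
A = π(d/2)² = π(8.0500e-03 m)² = 2.036e-04 m²
R = ρL/A = (1.73×10^-8)(3330)/(2.036e-04) = 0.283 Ω
V = IR = 559 × 0.283 = 158 V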